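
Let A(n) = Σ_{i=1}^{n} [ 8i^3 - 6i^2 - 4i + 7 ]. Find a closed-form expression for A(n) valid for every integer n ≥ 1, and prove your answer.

We claim A(n) = n(2n^3 + 2n^2 - 3n + 4) for all n ≥ 1.
For the base case n = 1: A(1) = 5, and the closed form gives 5. They agree.
Inductive step: assume the claim holds for n = i, so A(i) = i(2i^3 + 2i^2 - 3i + 4).
Then A(i+1) = A(i) + (8i^3 + 18i^2 + 8i + 5) = (i(2i^3 + 2i^2 - 3i + 4)) + (8i^3 + 18i^2 + 8i + 5).
Simplifying, A(i+1) = (i + 1)(2i^3 + 8i^2 + 7i + 5) = (i+1)(2(i+1)^3 + 2(i+1)^2 - 3(i+1) + 4),
which is the closed form with n = i+1.
This completes the induction.

A(n) = n(2n^3 + 2n^2 - 3n + 4)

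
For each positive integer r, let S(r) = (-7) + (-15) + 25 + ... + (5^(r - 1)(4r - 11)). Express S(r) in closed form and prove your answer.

S(r) = 5^r(r - 3) + 3

We claim S(r) = 5^r(r - 3) + 3 for all r ≥ 1.
When r = 1: S(1) = -7, and the closed form gives -7. They agree.
Inductive step: suppose the statement holds for some m ≥ 1, so S(m) = 5^m(m - 3) + 3.
Then S(m+1) = S(m) + (5^m(4m - 7)) = (5^m(m - 3) + 3) + (5^m(4m - 7)).
Simplifying, S(m+1) = 5·5^m·m - 10·5^m + 3 = 5^(m+1)((m+1) - 3) + 3,
which is the closed form with r = m+1.
By induction, the statement is established for all r ≥ 1.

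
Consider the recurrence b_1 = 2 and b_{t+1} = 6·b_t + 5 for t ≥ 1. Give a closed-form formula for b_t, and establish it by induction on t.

b_t = 3·6^(t - 1) - 1

Computing the first terms: b_1 = 2, b_2 = 17, b_3 = 107. This suggests b_t = 3·6^(t - 1) - 1.
Base case (t = 1): the formula gives 2 = 2 = b_1.
Suppose the result is true for t = i, so b_i = 3·6^(i - 1) - 1.
Then b_{i+1} = 6·b_i + 5 = 6·(3·6^(i - 1) - 1) + 5 = 3·6^i - 1 = 3·6^((i+1) - 1) - 1,
which is the claimed formula at t = i+1.
This completes the induction.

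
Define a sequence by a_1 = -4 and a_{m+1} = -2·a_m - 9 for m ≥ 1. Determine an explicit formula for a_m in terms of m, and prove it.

a_m = -(-2)^(m - 1) - 3

Computing the first terms: a_1 = -4, a_2 = -1, a_3 = -7. This suggests a_m = -(-2)^(m - 1) - 3.
For the base case m = 1: the formula gives -4 = -4 = a_1.
For the inductive step, assume it holds for an arbitrary j ≥ 1, so a_j = -(-2)^(j - 1) - 3.
Then a_{j+1} = -2·a_j - 9 = -2·(-(-2)^(j - 1) - 3) - 9 = -(-2)^j - 3 = -(-2)^((j+1) - 1) - 3,
which is the claimed formula at m = j+1.
By the principle of mathematical induction, the result holds for all m ≥ 1.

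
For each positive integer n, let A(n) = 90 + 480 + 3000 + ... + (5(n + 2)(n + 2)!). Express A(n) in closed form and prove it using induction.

A(n) = 5(n + 3)! - 30

We claim A(n) = 5(n + 3)! - 30 for all n ≥ 1.
For the base case n = 1: A(1) = 90, and the closed form gives 90. They agree.
Inductive step: assume the claim holds for n = r, so A(r) = 5(r + 3)! - 30.
Then A(r+1) = A(r) + (5(r + 3)(r + 3)!) = (5(r + 3)! - 30) + (5(r + 3)(r + 3)!).
Simplifying, A(r+1) = 5((r+1) + 3)! - 30,
which is the closed form with n = r+1.
By the principle of mathematical induction, the result holds for all n ≥ 1.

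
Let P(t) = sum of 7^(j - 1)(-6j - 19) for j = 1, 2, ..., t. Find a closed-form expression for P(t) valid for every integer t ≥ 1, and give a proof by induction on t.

P(t) = -7^t(t + 3) + 3

We claim P(t) = -7^t(t + 3) + 3 for all t ≥ 1.
Base step (t = 1): P(1) = -25, and the closed form gives -25. They agree.
Suppose the result is true for t = j, so P(j) = -7^j(j + 3) + 3.
Then P(j+1) = P(j) + (7^j(-6j - 25)) = (-7^j(j + 3) + 3) + (7^j(-6j - 25)).
Simplifying, P(j+1) = -7·7^j·j - 28·7^j + 3 = -7^(j+1)((j+1) + 3) + 3,
which is the closed form with t = j+1.
By induction, the statement is established for all t ≥ 1.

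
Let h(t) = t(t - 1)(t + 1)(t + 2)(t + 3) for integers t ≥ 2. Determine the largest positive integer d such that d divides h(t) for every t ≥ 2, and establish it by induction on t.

d = 120

Computing the first values: h(2) = 120 and h(3) = 720; gcd(120, 720) = 120, so d ≤ 120.
We prove 120 | t(t - 1)(t + 1)(t + 2)(t + 3) for all t ≥ 2 by induction on t.
For the base case t = 2: h(2) = 120 = 120·(1), so 120 | h(2).
Suppose the result is true for t = i, i.e. 120 | h(i). Then
h(i+1) − h(i) = i·(i+1)·(i+2)·(i+3)·(i+4) − (i-1)·i·(i+1)·(i+2)·(i+3) = i·(i+1)·(i+2)·(i+3)·[(i+4) − (i-1)] = 5·i·(i+1)·(i+2)·(i+3). The product of 4 consecutive integers is divisible by (4)! = 24, so h(i+1) − h(i) is divisible by 5·24 = 120. By the inductive hypothesis 120 | h(i), hence 120 | h(i+1).
By induction, the statement is established for all t ≥ 2.
Therefore the largest such d is 120.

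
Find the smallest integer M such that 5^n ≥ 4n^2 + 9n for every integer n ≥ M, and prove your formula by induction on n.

At n = 2: 25 < 34, so the inequality fails and M ≥ 3. We prove 5^n ≥ 4n^2 + 9n for all n ≥ 3.
Base step (n = 3): 5^n = 125 and 4n^2 + 9n = 63, so 125 ≥ 63.
For the inductive step, assume it holds for an arbitrary r ≥ 3, so 5^r ≥ 4r^2 + 9r.
Then 5^(r + 1) = 5·(5^r) ≥ 5·(4r^2 + 9r).
Also, for r ≥ 3 we have 5·(4r^2 + 9r) ≥ 4(r+1)^2 + 9(r+1), since 5·(4r^2 + 9r) − (4(r+1)^2 + 9(r+1)) = 16r^2 + 28r - 13, which is nonnegative for all r ≥ 3.
Combining, 5^(r + 1) ≥ 4(r+1)^2 + 9(r+1).
By the principle of mathematical induction, the result holds for all n ≥ 3.
Hence the smallest such M is 3.

M = 3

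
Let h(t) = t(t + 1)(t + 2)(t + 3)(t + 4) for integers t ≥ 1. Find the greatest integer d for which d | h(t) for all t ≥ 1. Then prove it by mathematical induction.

Computing the first values: h(1) = 120 and h(2) = 720; gcd(120, 720) = 120, so d ≤ 120.
We prove 120 | t(t + 1)(t + 2)(t + 3)(t + 4) for all t ≥ 1 by induction on t.
Base case (t = 1): h(1) = 120 = 120·(1), so 120 | h(1).
Inductive step: suppose the statement holds for some k ≥ 1, i.e. 120 | h(k). Then
h(k+1) − h(k) = (k+1)·(k+2)·(k+3)·(k+4)·(k+5) − k·(k+1)·(k+2)·(k+3)·(k+4) = (k+1)·(k+2)·(k+3)·(k+4)·[(k+5) − k] = 5·(k+1)·(k+2)·(k+3)·(k+4). The product of 4 consecutive integers is divisible by (4)! = 24, so h(k+1) − h(k) is divisible by 5·24 = 120. By the inductive hypothesis 120 | h(k), hence 120 | h(k+1).
Hence, by induction on t, the claim holds for every t ≥ 1.
Therefore the largest such d is 120.

d = 120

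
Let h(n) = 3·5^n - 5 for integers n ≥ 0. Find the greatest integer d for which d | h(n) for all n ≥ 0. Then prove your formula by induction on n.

d = 2

Computing the first values: h(0) = -2 and h(1) = 10; gcd(-2, 10) = 2, so d ≤ 2.
We prove 2 | 3·5^n - 5 for all n ≥ 0 by induction on n.
Base case (n = 0): h(0) = -2 = 2·(-1), so 2 | h(0).
Inductive step: assume the claim holds for n = j, i.e. 2 | h(j). Then
h(j+1) = 3·5^(j+1) - 5 = 5·(3·5^j - 5) + 20 = 5·h(j) + 20. The first term is divisible by 2 by the inductive hypothesis, and 20 is divisible by 2. Hence 2 | h(j+1).
This completes the induction.
Therefore the largest such d is 2.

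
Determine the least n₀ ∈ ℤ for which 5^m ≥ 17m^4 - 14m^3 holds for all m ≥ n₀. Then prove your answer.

At m = 6: 15625 < 19008, so the inequality fails and n₀ ≥ 7. We prove 5^m ≥ 17m^4 - 14m^3 for all m ≥ 7.
When m = 7: 5^m = 78125 and 17m^4 - 14m^3 = 36015, so 78125 ≥ 36015.
Inductive step: assume the claim holds for m = j, so 5^j ≥ 17j^4 - 14j^3.
Then 5^(j + 1) = 5·(5^j) ≥ 5·(17j^4 - 14j^3).
Also, for j ≥ 7 we have 5·(17j^4 - 14j^3) ≥ 17(j+1)^4 - 14(j+1)^3, since 5·(17j^4 - 14j^3) − (17(j+1)^4 - 14(j+1)^3) = 68j^4 - 124j^3 - 60j^2 - 26j - 3, which is nonnegative for all j ≥ 7.
Combining, 5^(j + 1) ≥ 17(j+1)^4 - 14(j+1)^3.
By induction, the statement is established for all m ≥ 7.
Hence the smallest such n₀ is 7.

n₀ = 7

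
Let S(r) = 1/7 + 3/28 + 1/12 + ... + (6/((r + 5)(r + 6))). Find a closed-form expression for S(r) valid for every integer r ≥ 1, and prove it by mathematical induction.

We claim S(r) = r/(r + 6) for all r ≥ 1.
When r = 1: S(1) = 1/7, and the closed form gives 1/7. They agree.
Inductive step: assume the claim holds for r = p, so S(p) = p/(p + 6).
Then S(p+1) = S(p) + (6/((p + 6)(p + 7))) = (p/(p + 6)) + (6/((p + 6)(p + 7))).
Simplifying, S(p+1) = (p + 1)/(p + 7) = (p+1)/((p+1) + 6),
which is the closed form with r = p+1.
By the principle of mathematical induction, the result holds for all r ≥ 1.

S(r) = r/(r + 6)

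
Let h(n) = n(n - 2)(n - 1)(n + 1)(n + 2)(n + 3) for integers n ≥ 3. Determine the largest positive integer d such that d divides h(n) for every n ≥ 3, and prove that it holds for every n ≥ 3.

Computing the first values: h(3) = 720 and h(4) = 5040; gcd(720, 5040) = 720, so d ≤ 720.
We prove 720 | n(n - 2)(n - 1)(n + 1)(n + 2)(n + 3) for all n ≥ 3 by induction on n.
Base step (n = 3): h(3) = 720 = 720·(1), so 720 | h(3).
Suppose the result is true for n = k, i.e. 720 | h(k). Then
h(k+1) − h(k) = (k-1)·k·(k+1)·(k+2)·(k+3)·(k+4) − (k-2)·(k-1)·k·(k+1)·(k+2)·(k+3) = (k-1)·k·(k+1)·(k+2)·(k+3)·[(k+4) − (k-2)] = 6·(k-1)·k·(k+1)·(k+2)·(k+3). The product of 5 consecutive integers is divisible by (5)! = 120, so h(k+1) − h(k) is divisible by 6·120 = 720. By the inductive hypothesis 720 | h(k), hence 720 | h(k+1).
This completes the induction.
Therefore the largest such d is 720.

d = 720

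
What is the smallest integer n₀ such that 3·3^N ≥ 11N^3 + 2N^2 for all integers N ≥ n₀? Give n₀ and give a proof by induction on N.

At N = 6: 2187 < 2448, so the inequality fails and n₀ ≥ 7. We prove 3·3^N ≥ 11N^3 + 2N^2 for all N ≥ 7.
For the base case N = 7: 3·3^N = 6561 and 11N^3 + 2N^2 = 3871, so 6561 ≥ 3871.
Inductive step: suppose the statement holds for some m ≥ 7, so 3·3^m ≥ 11m^3 + 2m^2.
Then 3·3^(m + 1) = 3·(3·3^m) ≥ 3·(11m^3 + 2m^2).
Also, for m ≥ 7 we have 3·(11m^3 + 2m^2) ≥ 11(m+1)^3 + 2(m+1)^2, since 3·(11m^3 + 2m^2) − (11(m+1)^3 + 2(m+1)^2) = 22m^3 - 29m^2 - 37m - 13, which is nonnegative for all m ≥ 7.
Combining, 3·3^(m + 1) ≥ 11(m+1)^3 + 2(m+1)^2.
This completes the induction.
Hence the smallest such n₀ is 7.

n₀ = 7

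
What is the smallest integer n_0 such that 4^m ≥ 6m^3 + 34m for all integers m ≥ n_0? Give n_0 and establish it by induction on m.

At m = 4: 256 < 520, so the inequality fails and n_0 ≥ 5. We prove 4^m ≥ 6m^3 + 34m for all m ≥ 5.
Base step (m = 5): 4^m = 1024 and 6m^3 + 34m = 920, so 1024 ≥ 920.
Suppose the result is true for m = k, so 4^k ≥ 6k^3 + 34k.
Then 4^(k + 1) = 4·(4^k) ≥ 4·(6k^3 + 34k).
Also, for k ≥ 5 we have 4·(6k^3 + 34k) ≥ 6(k+1)^3 + 34(k+1), since 4·(6k^3 + 34k) − (6(k+1)^3 + 34(k+1)) = 18k^3 - 18k^2 + 84k - 40, which is nonnegative for all k ≥ 5.
Combining, 4^(k + 1) ≥ 6(k+1)^3 + 34(k+1).
Hence, by induction on m, the claim holds for every m ≥ 5.
Hence the smallest such n_0 is 5.

n_0 = 5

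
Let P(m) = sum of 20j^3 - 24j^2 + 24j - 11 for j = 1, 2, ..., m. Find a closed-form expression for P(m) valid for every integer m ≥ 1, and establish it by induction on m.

P(m) = m(5m^3 + 2m^2 + 5m - 3)

We claim P(m) = m(5m^3 + 2m^2 + 5m - 3) for all m ≥ 1.
For the base case m = 1: P(1) = 9, and the closed form gives 9. They agree.
For the inductive step, assume it holds for an arbitrary j ≥ 1, so P(j) = j(5j^3 + 2j^2 + 5j - 3).
Then P(j+1) = P(j) + (20j^3 + 36j^2 + 36j + 9) = (j(5j^3 + 2j^2 + 5j - 3)) + (20j^3 + 36j^2 + 36j + 9).
Simplifying, P(j+1) = (j + 1)(5j^3 + 17j^2 + 24j + 9) = (j+1)(5(j+1)^3 + 2(j+1)^2 + 5(j+1) - 3),
which is the closed form with m = j+1.
By induction, the statement is established for all m ≥ 1.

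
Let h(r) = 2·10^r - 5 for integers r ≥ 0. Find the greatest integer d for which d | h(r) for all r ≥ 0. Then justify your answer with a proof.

d = 3

Computing the first values: h(0) = -3 and h(1) = 15; gcd(-3, 15) = 3, so d ≤ 3.
We prove 3 | 2·10^r - 5 for all r ≥ 0 by induction on r.
For the base case r = 0: h(0) = -3 = 3·(-1), so 3 | h(0).
Suppose the result is true for r = p, i.e. 3 | h(p). Then
h(p+1) = 2·10^(p+1) - 5 = 10·(2·10^p - 5) + 45 = 10·h(p) + 45. The first term is divisible by 3 by the inductive hypothesis, and 45 is divisible by 3. Hence 3 | h(p+1).
By induction, the statement is established for all r ≥ 0.
Therefore the largest such d is 3.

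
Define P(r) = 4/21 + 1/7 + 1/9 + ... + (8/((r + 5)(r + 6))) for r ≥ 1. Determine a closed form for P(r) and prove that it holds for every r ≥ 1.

P(r) = 4r/(3(r + 6))

We claim P(r) = 4r/(3(r + 6)) for all r ≥ 1.
When r = 1: P(1) = 4/21, and the closed form gives 4/21. They agree.
For the inductive step, assume it holds for an arbitrary m ≥ 1, so P(m) = 4m/(3(m + 6)).
Then P(m+1) = P(m) + (8/((m + 6)(m + 7))) = (4m/(3(m + 6))) + (8/((m + 6)(m + 7))).
Simplifying, P(m+1) = 4(m + 1)/(3(m + 7)) = 4(m+1)/(3((m+1) + 6)),
which is the closed form with r = m+1.
This completes the induction.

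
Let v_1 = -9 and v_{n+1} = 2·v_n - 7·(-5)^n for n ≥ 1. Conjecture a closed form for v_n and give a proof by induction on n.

v_n = (-5)^n - 2^(n + 1)

Computing the first terms: v_1 = -9, v_2 = 17, v_3 = -141. This suggests v_n = (-5)^n - 2^(n + 1).
Base step (n = 1): the formula gives -9 = -9 = v_1.
Inductive step: assume the claim holds for n = m, so v_m = (-5)^m - 2^(m + 1).
Then v_{m+1} = 2·v_m - 7·(-5)^m = 2·((-5)^m - 2^(m + 1)) - 7·(-5)^m = (-5)^(m + 1) - 2^(m + 2) = (-5)^(m+1) - 2^((m+1) + 1),
which is the claimed formula at n = m+1.
Hence, by induction on n, the claim holds for every n ≥ 1.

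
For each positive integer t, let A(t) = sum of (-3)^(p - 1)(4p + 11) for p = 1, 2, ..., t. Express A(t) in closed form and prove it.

A(t) = -(-3)^t(t + 3) + 3

We claim A(t) = -(-3)^t(t + 3) + 3 for all t ≥ 1.
Base case (t = 1): A(1) = 15, and the closed form gives 15. They agree.
For the inductive step, assume it holds for an arbitrary p ≥ 1, so A(p) = -(-3)^p(p + 3) + 3.
Then A(p+1) = A(p) + ((-3)^p(4p + 15)) = (-(-3)^p(p + 3) + 3) + ((-3)^p(4p + 15)).
Simplifying, A(p+1) = 3(-3)^p·p + 12(-3)^p + 3 = -(-3)^(p+1)((p+1) + 3) + 3,
which is the closed form with t = p+1.
Hence, by induction on t, the claim holds for every t ≥ 1.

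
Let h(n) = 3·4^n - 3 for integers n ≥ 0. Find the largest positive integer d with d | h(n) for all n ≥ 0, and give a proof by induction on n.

d = 9

Computing the first values: h(0) = 0 and h(1) = 9; gcd(0, 9) = 9, so d ≤ 9.
We prove 9 | 3·4^n - 3 for all n ≥ 0 by induction on n.
Base step (n = 0): h(0) = 0 = 9·(0), so 9 | h(0).
Inductive step: suppose the statement holds for some m ≥ 0, i.e. 9 | h(m). Then
h(m+1) = 3·4^(m+1) - 3 = 4·(3·4^m - 3) + 9 = 4·h(m) + 9. The first term is divisible by 9 by the inductive hypothesis, and 9 is divisible by 9. Hence 9 | h(m+1).
By induction, the statement is established for all n ≥ 0.
Therefore the largest such d is 9.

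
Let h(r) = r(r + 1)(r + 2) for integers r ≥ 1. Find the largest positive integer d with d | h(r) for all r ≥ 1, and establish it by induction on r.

Computing the first values: h(1) = 6 and h(2) = 24; gcd(6, 24) = 6, so d ≤ 6.
We prove 6 | r(r + 1)(r + 2) for all r ≥ 1 by induction on r.
For the base case r = 1: h(1) = 6 = 6·(1), so 6 | h(1).
For the inductive step, assume it holds for an arbitrary p ≥ 1, i.e. 6 | h(p). Then
h(p+1) − h(p) = (p+1)·(p+2)·(p+3) − p·(p+1)·(p+2) = (p+1)·(p+2)·[(p+3) − p] = 3·(p+1)·(p+2). The product of 2 consecutive integers is divisible by (2)! = 2, so h(p+1) − h(p) is divisible by 3·2 = 6. By the inductive hypothesis 6 | h(p), hence 6 | h(p+1).
Hence, by induction on r, the claim holds for every r ≥ 1.
Therefore the largest such d is 6.

d = 6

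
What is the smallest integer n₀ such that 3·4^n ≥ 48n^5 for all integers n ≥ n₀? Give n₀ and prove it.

At n = 10: 3145728 < 4800000, so the inequality fails and n₀ ≥ 11. We prove 3·4^n ≥ 48n^5 for all n ≥ 11.
When n = 11: 3·4^n = 12582912 and 48n^5 = 7730448, so 12582912 ≥ 7730448.
Inductive step: suppose the statement holds for some j ≥ 11, so 3·4^j ≥ 48j^5.
Then 3·4^(j + 1) = 4·(3·4^j) ≥ 4·(48j^5).
Also, for j ≥ 11 we have 4·(48j^5) ≥ 48(j+1)^5, since 4 ≥ (1 + 1/j)^5 for all j ≥ 11.
Combining, 3·4^(j + 1) ≥ 48(j+1)^5.
By the principle of mathematical induction, the result holds for all n ≥ 11.
Hence the smallest such n₀ is 11.

n₀ = 11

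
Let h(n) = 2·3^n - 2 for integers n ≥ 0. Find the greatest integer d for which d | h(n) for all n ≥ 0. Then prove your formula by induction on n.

d = 4

Computing the first values: h(0) = 0 and h(1) = 4; gcd(0, 4) = 4, so d ≤ 4.
We prove 4 | 2·3^n - 2 for all n ≥ 0 by induction on n.
For the base case n = 0: h(0) = 0 = 4·(0), so 4 | h(0).
Inductive step: suppose the statement holds for some m ≥ 0, i.e. 4 | h(m). Then
h(m+1) = 2·3^(m+1) - 2 = 3·(2·3^m - 2) + 4 = 3·h(m) + 4. The first term is divisible by 4 by the inductive hypothesis, and 4 is divisible by 4. Hence 4 | h(m+1).
Hence, by induction on n, the claim holds for every n ≥ 0.
Therefore the largest such d is 4.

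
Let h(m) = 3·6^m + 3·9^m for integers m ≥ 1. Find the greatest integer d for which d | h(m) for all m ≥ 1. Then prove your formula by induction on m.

d = 9

Computing the first values: h(1) = 45 and h(2) = 351; gcd(45, 351) = 9, so d ≤ 9.
We prove 9 | 3·6^m + 3·9^m for all m ≥ 1 by induction on m.
Base case (m = 1): h(1) = 45 = 9·(5), so 9 | h(1).
Suppose the result is true for m = p, i.e. 9 | h(p). Then
h(p+1) − 9·h(p) = (3·6^(p+1) + 3·9^(p+1)) − 9·(3·6^p + 3·9^p) = (3)·6^p·(6 − 9) = (-9)·6^p. Since 9 | h(p) by the inductive hypothesis, 9 | 9·h(p); and 9 | -9 since -9 = 9·-1. Therefore 9 | h(p+1).
This completes the induction.
Therefore the largest such d is 9.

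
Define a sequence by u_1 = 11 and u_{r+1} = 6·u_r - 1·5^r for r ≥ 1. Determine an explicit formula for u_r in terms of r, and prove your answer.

Computing the first terms: u_1 = 11, u_2 = 61, u_3 = 341. This suggests u_r = 5^r + 6^r.
Base case (r = 1): the formula gives 11 = 11 = u_1.
For the inductive step, assume it holds for an arbitrary i ≥ 1, so u_i = 5^i + 6^i.
Then u_{i+1} = 6·u_i - 1·5^i = 6·(5^i + 6^i) - 1·5^i = 5^(i + 1) + 6^(i + 1),
which is the claimed formula at r = i+1.
By induction, the statement is established for all r ≥ 1.

u_r = 5^r + 6^r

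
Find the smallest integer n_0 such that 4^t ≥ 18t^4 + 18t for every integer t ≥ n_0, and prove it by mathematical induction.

At t = 8: 65536 < 73872, so the inequality fails and n_0 ≥ 9. We prove 4^t ≥ 18t^4 + 18t for all t ≥ 9.
Base step (t = 9): 4^t = 262144 and 18t^4 + 18t = 118260, so 262144 ≥ 118260.
Inductive step: assume the claim holds for t = m, so 4^m ≥ 18m^4 + 18m.
Then 4^(m + 1) = 4·(4^m) ≥ 4·(18m^4 + 18m).
Also, for m ≥ 9 we have 4·(18m^4 + 18m) ≥ 18(m+1)^4 + 18(m+1), since 4·(18m^4 + 18m) − (18(m+1)^4 + 18(m+1)) = 54m^4 - 72m^3 - 108m^2 - 18m - 36, which is nonnegative for all m ≥ 9.
Combining, 4^(m + 1) ≥ 18(m+1)^4 + 18(m+1).
By the principle of mathematical induction, the result holds for all t ≥ 9.
Hence the smallest such n_0 is 9.

n_0 = 9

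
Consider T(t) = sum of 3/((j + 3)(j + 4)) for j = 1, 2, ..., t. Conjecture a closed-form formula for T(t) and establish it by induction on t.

T(t) = 3t/(4(t + 4))

We claim T(t) = 3t/(4(t + 4)) for all t ≥ 1.
Base step (t = 1): T(1) = 3/20, and the closed form gives 3/20. They agree.
Inductive step: suppose the statement holds for some j ≥ 1, so T(j) = 3j/(4(j + 4)).
Then T(j+1) = T(j) + (3/((j + 4)(j + 5))) = (3j/(4(j + 4))) + (3/((j + 4)(j + 5))).
Simplifying, T(j+1) = 3(j + 1)/(4(j + 5)) = 3(j+1)/(4((j+1) + 4)),
which is the closed form with t = j+1.
By the principle of mathematical induction, the result holds for all t ≥ 1.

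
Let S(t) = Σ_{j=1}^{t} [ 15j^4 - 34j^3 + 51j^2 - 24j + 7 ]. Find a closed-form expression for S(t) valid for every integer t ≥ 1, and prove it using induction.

We claim S(t) = t(3t^4 - t^3 + 5t^2 + 5t + 3) for all t ≥ 1.
Base case (t = 1): S(1) = 15, and the closed form gives 15. They agree.
For the inductive step, assume it holds for an arbitrary j ≥ 1, so S(j) = j(3j^4 - j^3 + 5j^2 + 5j + 3).
Then S(j+1) = S(j) + (15j^4 + 26j^3 + 39j^2 + 36j + 15) = (j(3j^4 - j^3 + 5j^2 + 5j + 3)) + (15j^4 + 26j^3 + 39j^2 + 36j + 15).
Simplifying, S(j+1) = (j + 1)(3j^4 + 11j^3 + 20j^2 + 24j + 15) = (j+1)(3(j+1)^4 - (j+1)^3 + 5(j+1)^2 + 5(j+1) + 3),
which is the closed form with t = j+1.
Hence, by induction on t, the claim holds for every t ≥ 1.

S(t) = t(3t^4 - t^3 + 5t^2 + 5t + 3)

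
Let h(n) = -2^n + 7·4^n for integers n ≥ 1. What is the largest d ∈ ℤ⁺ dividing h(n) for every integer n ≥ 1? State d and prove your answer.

Computing the first values: h(1) = 26 and h(2) = 108; gcd(26, 108) = 2, so d ≤ 2.
We prove 2 | -2^n + 7·4^n for all n ≥ 1 by induction on n.
Base case (n = 1): h(1) = 26 = 2·(13), so 2 | h(1).
Suppose the result is true for n = m, i.e. 2 | h(m). Then
h(m+1) − 4·h(m) = (-2^(m+1) + 7·4^(m+1)) − 4·(-2^m + 7·4^m) = (-1)·2^m·(2 − 4) = (2)·2^m. Since 2 | h(m) by the inductive hypothesis, 2 | 4·h(m); and 2 | 2 since 2 = 2·1. Therefore 2 | h(m+1).
Hence, by induction on n, the claim holds for every n ≥ 1.
Therefore the largest such d is 2.

d = 2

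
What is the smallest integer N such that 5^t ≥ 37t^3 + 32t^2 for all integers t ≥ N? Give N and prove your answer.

At t = 5: 3125 < 5425, so the inequality fails and N ≥ 6. We prove 5^t ≥ 37t^3 + 32t^2 for all t ≥ 6.
For the base case t = 6: 5^t = 15625 and 37t^3 + 32t^2 = 9144, so 15625 ≥ 9144.
Inductive step: assume the claim holds for t = j, so 5^j ≥ 37j^3 + 32j^2.
Then 5^(j + 1) = 5·(5^j) ≥ 5·(37j^3 + 32j^2).
Also, for j ≥ 6 we have 5·(37j^3 + 32j^2) ≥ 37(j+1)^3 + 32(j+1)^2, since 5·(37j^3 + 32j^2) − (37(j+1)^3 + 32(j+1)^2) = 148j^3 + 17j^2 - 175j - 69, which is nonnegative for all j ≥ 6.
Combining, 5^(j + 1) ≥ 37(j+1)^3 + 32(j+1)^2.
This completes the induction.
Hence the smallest such N is 6.

N = 6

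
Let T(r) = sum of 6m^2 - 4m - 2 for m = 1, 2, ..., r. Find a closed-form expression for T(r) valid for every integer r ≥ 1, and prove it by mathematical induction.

We claim T(r) = r(r - 1)(2r + 3) for all r ≥ 1.
When r = 1: T(1) = 0, and the closed form gives 0. They agree.
For the inductive step, assume it holds for an arbitrary m ≥ 1, so T(m) = m(2m^2 + m - 3).
Then T(m+1) = T(m) + (2m(3m + 4)) = (m(2m^2 + m - 3)) + (2m(3m + 4)).
Simplifying, T(m+1) = m(m + 1)(2m + 5) = (m+1)((m+1) - 1)(2(m+1) + 3),
which is the closed form with r = m+1.
By induction, the statement is established for all r ≥ 1.

T(r) = r(r - 1)(2r + 3)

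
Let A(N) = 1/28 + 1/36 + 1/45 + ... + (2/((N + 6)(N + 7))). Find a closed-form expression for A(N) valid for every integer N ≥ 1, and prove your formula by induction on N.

A(N) = 2N/(7(N + 7))

We claim A(N) = 2N/(7(N + 7)) for all N ≥ 1.
For the base case N = 1: A(1) = 1/28, and the closed form gives 1/28. They agree.
Inductive step: assume the claim holds for N = j, so A(j) = 2j/(7(j + 7)).
Then A(j+1) = A(j) + (2/((j + 7)(j + 8))) = (2j/(7(j + 7))) + (2/((j + 7)(j + 8))).
Simplifying, A(j+1) = 2(j + 1)/(7(j + 8)) = 2(j+1)/(7((j+1) + 7)),
which is the closed form with N = j+1.
By induction, the statement is established for all N ≥ 1.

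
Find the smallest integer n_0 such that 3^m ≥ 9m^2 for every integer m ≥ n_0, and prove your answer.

n_0 = 5

At m = 4: 81 < 144, so the inequality fails and n_0 ≥ 5. We prove 3^m ≥ 9m^2 for all m ≥ 5.
For the base case m = 5: 3^m = 243 and 9m^2 = 225, so 243 ≥ 225.
For the inductive step, assume it holds for an arbitrary i ≥ 5, so 3^i ≥ 9i^2.
Then 3^(i + 1) = 3·(3^i) ≥ 3·(9i^2).
Also, for i ≥ 5 we have 3·(9i^2) ≥ 9(i+1)^2, since 3 ≥ (1 + 1/i)^2 for all i ≥ 5.
Combining, 3^(i + 1) ≥ 9(i+1)^2.
By induction, the statement is established for all m ≥ 5.
Hence the smallest such n_0 is 5.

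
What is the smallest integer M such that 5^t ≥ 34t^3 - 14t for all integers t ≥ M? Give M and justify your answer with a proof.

M = 6

At t = 5: 3125 < 4180, so the inequality fails and M ≥ 6. We prove 5^t ≥ 34t^3 - 14t for all t ≥ 6.
When t = 6: 5^t = 15625 and 34t^3 - 14t = 7260, so 15625 ≥ 7260.
Inductive step: suppose the statement holds for some i ≥ 6, so 5^i ≥ 34i^3 - 14i.
Then 5^(i + 1) = 5·(5^i) ≥ 5·(34i^3 - 14i).
Also, for i ≥ 6 we have 5·(34i^3 - 14i) ≥ 34(i+1)^3 - 14(i+1), since 5·(34i^3 - 14i) − (34(i+1)^3 - 14(i+1)) = 136i^3 - 102i^2 - 158i - 20, which is nonnegative for all i ≥ 6.
Combining, 5^(i + 1) ≥ 34(i+1)^3 - 14(i+1).
This completes the induction.
Hence the smallest such M is 6.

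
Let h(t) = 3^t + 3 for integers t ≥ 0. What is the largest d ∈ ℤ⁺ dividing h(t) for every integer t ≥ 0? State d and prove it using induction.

d = 2

Computing the first values: h(0) = 4 and h(1) = 6; gcd(4, 6) = 2, so d ≤ 2.
We prove 2 | 3^t + 3 for all t ≥ 0 by induction on t.
For the base case t = 0: h(0) = 4 = 2·(2), so 2 | h(0).
Inductive step: assume the claim holds for t = j, i.e. 2 | h(j). Then
h(j+1) = 3^(j+1) + 3 = 3·(3^j + 3) - 6 = 3·h(j) - 6. The first term is divisible by 2 by the inductive hypothesis, and -6 is divisible by 2. Hence 2 | h(j+1).
By the principle of mathematical induction, the result holds for all t ≥ 0.
Therefore the largest such d is 2.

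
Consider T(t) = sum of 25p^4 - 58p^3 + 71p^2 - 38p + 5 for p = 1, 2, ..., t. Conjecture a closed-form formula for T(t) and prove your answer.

We claim T(t) = t(5t^4 - 2t^3 + 3t^2 + 2t - 3) for all t ≥ 1.
Base case (t = 1): T(1) = 5, and the closed form gives 5. They agree.
Inductive step: assume the claim holds for t = p, so T(p) = p(5p^4 - 2p^3 + 3p^2 + 2p - 3).
Then T(p+1) = T(p) + (25p^4 + 42p^3 + 47p^2 + 30p + 5) = (p(5p^4 - 2p^3 + 3p^2 + 2p - 3)) + (25p^4 + 42p^3 + 47p^2 + 30p + 5).
Simplifying, T(p+1) = (p + 1)(5p^4 + 18p^3 + 27p^2 + 22p + 5) = (p+1)(5(p+1)^4 - 2(p+1)^3 + 3(p+1)^2 + 2(p+1) - 3),
which is the closed form with t = p+1.
By the principle of mathematical induction, the result holds for all t ≥ 1.

T(t) = t(5t^4 - 2t^3 + 3t^2 + 2t - 3)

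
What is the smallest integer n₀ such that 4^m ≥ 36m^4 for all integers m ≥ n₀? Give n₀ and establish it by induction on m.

At m = 8: 65536 < 147456, so the inequality fails and n₀ ≥ 9. We prove 4^m ≥ 36m^4 for all m ≥ 9.
Base case (m = 9): 4^m = 262144 and 36m^4 = 236196, so 262144 ≥ 236196.
For the inductive step, assume it holds for an arbitrary j ≥ 9, so 4^j ≥ 36j^4.
Then 4^(j + 1) = 4·(4^j) ≥ 4·(36j^4).
Also, for j ≥ 9 we have 4·(36j^4) ≥ 36(j+1)^4, since 4 ≥ (1 + 1/j)^4 for all j ≥ 9.
Combining, 4^(j + 1) ≥ 36(j+1)^4.
This completes the induction.
Hence the smallest such n₀ is 9.

n₀ = 9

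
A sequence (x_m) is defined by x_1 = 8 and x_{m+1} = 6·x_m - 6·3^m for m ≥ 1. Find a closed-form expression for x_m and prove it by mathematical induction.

Computing the first terms: x_1 = 8, x_2 = 30, x_3 = 126. This suggests x_m = 2·3^m + 2·6^(m - 1).
Base case (m = 1): the formula gives 8 = 8 = x_1.
Inductive step: assume the claim holds for m = j, so x_j = 2·3^j + 2·6^(j - 1).
Then x_{j+1} = 6·x_j - 6·3^j = 6·(2·3^j + 2·6^(j - 1)) - 6·3^j = 2·3^(j + 1) + 2·6^j = 2·3^(j+1) + 2·6^((j+1) - 1),
which is the claimed formula at m = j+1.
Hence, by induction on m, the claim holds for every m ≥ 1.

x_m = 2·3^m + 2·6^(m - 1)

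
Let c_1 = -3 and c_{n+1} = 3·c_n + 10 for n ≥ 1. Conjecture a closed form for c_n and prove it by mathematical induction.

c_n = 2·3^(n - 1) - 5

Computing the first terms: c_1 = -3, c_2 = 1, c_3 = 13. This suggests c_n = 2·3^(n - 1) - 5.
Base step (n = 1): the formula gives -3 = -3 = c_1.
Inductive step: assume the claim holds for n = j, so c_j = 2·3^(j - 1) - 5.
Then c_{j+1} = 3·c_j + 10 = 3·(2·3^(j - 1) - 5) + 10 = 2·3^j - 5 = 2·3^((j+1) - 1) - 5,
which is the claimed formula at n = j+1.
By the principle of mathematical induction, the result holds for all n ≥ 1.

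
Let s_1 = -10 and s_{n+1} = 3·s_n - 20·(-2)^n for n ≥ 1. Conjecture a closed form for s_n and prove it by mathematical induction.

Computing the first terms: s_1 = -10, s_2 = 10, s_3 = -50. This suggests s_n = (-2)^(n + 2) - 2·3^(n - 1).
Base case (n = 1): the formula gives -10 = -10 = s_1.
Inductive step: suppose the statement holds for some i ≥ 1, so s_i = (-2)^(i + 2) - 2·3^(i - 1).
Then s_{i+1} = 3·s_i - 20·(-2)^i = 3·((-2)^(i + 2) - 2·3^(i - 1)) - 20·(-2)^i = (-2)^(i + 3) - 2·3^i = (-2)^((i+1) + 2) - 2·3^((i+1) - 1),
which is the claimed formula at n = i+1.
By induction, the statement is established for all n ≥ 1.

s_n = (-2)^(n + 2) - 2·3^(n - 1)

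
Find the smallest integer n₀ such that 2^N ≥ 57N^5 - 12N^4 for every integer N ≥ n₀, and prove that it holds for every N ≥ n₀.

n₀ = 31

At N = 30: 1073741824 < 1375380000, so the inequality fails and n₀ ≥ 31. We prove 2^N ≥ 57N^5 - 12N^4 for all N ≥ 31.
When N = 31: 2^N = 2147483648 and 57N^5 - 12N^4 = 1620779355, so 2147483648 ≥ 1620779355.
Inductive step: assume the claim holds for N = i, so 2^i ≥ 57i^5 - 12i^4.
Then 2^(i + 1) = 2·(2^i) ≥ 2·(57i^5 - 12i^4).
Also, for i ≥ 31 we have 2·(57i^5 - 12i^4) ≥ 57(i+1)^5 - 12(i+1)^4, since 2·(57i^5 - 12i^4) − (57(i+1)^5 - 12(i+1)^4) = 57i^5 - 297i^4 - 522i^3 - 498i^2 - 237i - 45, which is nonnegative for all i ≥ 31.
Combining, 2^(i + 1) ≥ 57(i+1)^5 - 12(i+1)^4.
By the principle of mathematical induction, the result holds for all N ≥ 31.
Hence the smallest such n₀ is 31.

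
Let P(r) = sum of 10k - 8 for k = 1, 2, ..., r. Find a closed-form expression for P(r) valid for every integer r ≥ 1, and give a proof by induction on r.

P(r) = r(5r - 3)

We claim P(r) = r(5r - 3) for all r ≥ 1.
Base case (r = 1): P(1) = 2, and the closed form gives 2. They agree.
Inductive step: suppose the statement holds for some k ≥ 1, so P(k) = k(5k - 3).
Then P(k+1) = P(k) + (10k + 2) = (k(5k - 3)) + (10k + 2).
Simplifying, P(k+1) = (k + 1)(5k + 2) = (k+1)(5(k+1) - 3),
which is the closed form with r = k+1.
By the principle of mathematical induction, the result holds for all r ≥ 1.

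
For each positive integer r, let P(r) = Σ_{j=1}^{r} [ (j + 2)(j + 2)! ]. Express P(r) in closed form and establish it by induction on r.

P(r) = (r + 3)! - 6

We claim P(r) = (r + 3)! - 6 for all r ≥ 1.
Base case (r = 1): P(1) = 18, and the closed form gives 18. They agree.
Inductive step: suppose the statement holds for some j ≥ 1, so P(j) = (j + 3)! - 6.
Then P(j+1) = P(j) + ((j + 3)(j + 3)!) = ((j + 3)! - 6) + ((j + 3)(j + 3)!).
Simplifying, P(j+1) = ((j+1) + 3)! - 6,
which is the closed form with r = j+1.
This completes the induction.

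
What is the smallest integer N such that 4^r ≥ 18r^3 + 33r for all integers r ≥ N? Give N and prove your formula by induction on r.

N = 6

At r = 5: 1024 < 2415, so the inequality fails and N ≥ 6. We prove 4^r ≥ 18r^3 + 33r for all r ≥ 6.
Base case (r = 6): 4^r = 4096 and 18r^3 + 33r = 4086, so 4096 ≥ 4086.
Inductive step: assume the claim holds for r = j, so 4^j ≥ 18j^3 + 33j.
Then 4^(j + 1) = 4·(4^j) ≥ 4·(18j^3 + 33j).
Also, for j ≥ 6 we have 4·(18j^3 + 33j) ≥ 18(j+1)^3 + 33(j+1), since 4·(18j^3 + 33j) − (18(j+1)^3 + 33(j+1)) = 54j^3 - 54j^2 + 45j - 51, which is nonnegative for all j ≥ 6.
Combining, 4^(j + 1) ≥ 18(j+1)^3 + 33(j+1).
This completes the induction.
Hence the smallest such N is 6.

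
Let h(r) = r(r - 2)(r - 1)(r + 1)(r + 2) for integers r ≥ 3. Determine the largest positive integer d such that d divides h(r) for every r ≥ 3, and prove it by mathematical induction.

d = 120

Computing the first values: h(3) = 120 and h(4) = 720; gcd(120, 720) = 120, so d ≤ 120.
We prove 120 | r(r - 2)(r - 1)(r + 1)(r + 2) for all r ≥ 3 by induction on r.
When r = 3: h(3) = 120 = 120·(1), so 120 | h(3).
Suppose the result is true for r = k, i.e. 120 | h(k). Then
h(k+1) − h(k) = (k-1)·k·(k+1)·(k+2)·(k+3) − (k-2)·(k-1)·k·(k+1)·(k+2) = (k-1)·k·(k+1)·(k+2)·[(k+3) − (k-2)] = 5·(k-1)·k·(k+1)·(k+2). The product of 4 consecutive integers is divisible by (4)! = 24, so h(k+1) − h(k) is divisible by 5·24 = 120. By the inductive hypothesis 120 | h(k), hence 120 | h(k+1).
By the principle of mathematical induction, the result holds for all r ≥ 3.
Therefore the largest such d is 120.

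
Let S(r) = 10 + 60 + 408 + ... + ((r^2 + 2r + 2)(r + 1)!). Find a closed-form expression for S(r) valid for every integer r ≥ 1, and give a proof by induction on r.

We claim S(r) = (r + 1)(r + 2)! - 2 for all r ≥ 1.
Base case (r = 1): S(1) = 10, and the closed form gives 10. They agree.
Inductive step: suppose the statement holds for some p ≥ 1, so S(p) = (p + 1)(p + 2)! - 2.
Then S(p+1) = S(p) + ((p^2 + 4p + 5)(p + 2)!) = ((p + 1)(p + 2)! - 2) + ((p^2 + 4p + 5)(p + 2)!).
Simplifying, S(p+1) = ((p+1) + 1)((p+1) + 2)! - 2,
which is the closed form with r = p+1.
By the principle of mathematical induction, the result holds for all r ≥ 1.

S(r) = (r + 1)(r + 2)! - 2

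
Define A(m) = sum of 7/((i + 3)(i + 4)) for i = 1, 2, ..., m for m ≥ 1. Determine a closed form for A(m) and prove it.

We claim A(m) = 7m/(4(m + 4)) for all m ≥ 1.
For the base case m = 1: A(1) = 7/20, and the closed form gives 7/20. They agree.
Inductive step: suppose the statement holds for some i ≥ 1, so A(i) = 7i/(4(i + 4)).
Then A(i+1) = A(i) + (7/((i + 4)(i + 5))) = (7i/(4(i + 4))) + (7/((i + 4)(i + 5))).
Simplifying, A(i+1) = 7(i + 1)/(4(i + 5)) = 7(i+1)/(4((i+1) + 4)),
which is the closed form with m = i+1.
Hence, by induction on m, the claim holds for every m ≥ 1.

A(m) = 7m/(4(m + 4))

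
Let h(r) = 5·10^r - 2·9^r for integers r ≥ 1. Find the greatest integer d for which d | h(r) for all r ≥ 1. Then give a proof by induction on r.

Computing the first values: h(1) = 32 and h(2) = 338; gcd(32, 338) = 2, so d ≤ 2.
We prove 2 | 5·10^r - 2·9^r for all r ≥ 1 by induction on r.
For the base case r = 1: h(1) = 32 = 2·(16), so 2 | h(1).
Inductive step: suppose the statement holds for some i ≥ 1, i.e. 2 | h(i). Then
h(i+1) − 10·h(i) = (5·10^(i+1) - 2·9^(i+1)) − 10·(5·10^i - 2·9^i) = (-2)·9^i·(9 − 10) = (2)·9^i. Since 2 | h(i) by the inductive hypothesis, 2 | 10·h(i); and 2 | 2 since 2 = 2·1. Therefore 2 | h(i+1).
Hence, by induction on r, the claim holds for every r ≥ 1.
Therefore the largest such d is 2.

d = 2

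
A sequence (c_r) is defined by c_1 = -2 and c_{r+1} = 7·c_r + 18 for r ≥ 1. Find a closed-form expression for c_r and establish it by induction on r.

c_r = 7^(r - 1) - 3

Computing the first terms: c_1 = -2, c_2 = 4, c_3 = 46. This suggests c_r = 7^(r - 1) - 3.
Base step (r = 1): the formula gives -2 = -2 = c_1.
Inductive step: suppose the statement holds for some j ≥ 1, so c_j = 7^(j - 1) - 3.
Then c_{j+1} = 7·c_j + 18 = 7·(7^(j - 1) - 3) + 18 = 7^j - 3 = 7^((j+1) - 1) - 3,
which is the claimed formula at r = j+1.
By induction, the statement is established for all r ≥ 1.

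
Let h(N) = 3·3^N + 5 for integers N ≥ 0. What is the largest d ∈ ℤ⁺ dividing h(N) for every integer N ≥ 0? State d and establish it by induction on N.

d = 2

Computing the first values: h(0) = 8 and h(1) = 14; gcd(8, 14) = 2, so d ≤ 2.
We prove 2 | 3·3^N + 5 for all N ≥ 0 by induction on N.
When N = 0: h(0) = 8 = 2·(4), so 2 | h(0).
Suppose the result is true for N = i, i.e. 2 | h(i). Then
h(i+1) = 3·3^(i+1) + 5 = 3·(3·3^i + 5) - 10 = 3·h(i) - 10. The first term is divisible by 2 by the inductive hypothesis, and -10 is divisible by 2. Hence 2 | h(i+1).
By induction, the statement is established for all N ≥ 0.
Therefore the largest such d is 2.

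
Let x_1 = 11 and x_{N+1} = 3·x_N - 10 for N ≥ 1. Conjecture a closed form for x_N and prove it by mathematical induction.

x_N = 2·3^N + 5

Computing the first terms: x_1 = 11, x_2 = 23, x_3 = 59. This suggests x_N = 2·3^N + 5.
Base step (N = 1): the formula gives 11 = 11 = x_1.
For the inductive step, assume it holds for an arbitrary m ≥ 1, so x_m = 2·3^m + 5.
Then x_{m+1} = 3·x_m - 10 = 3·(2·3^m + 5) - 10 = 2·3^(m + 1) + 5,
which is the claimed formula at N = m+1.
By the principle of mathematical induction, the result holds for all N ≥ 1.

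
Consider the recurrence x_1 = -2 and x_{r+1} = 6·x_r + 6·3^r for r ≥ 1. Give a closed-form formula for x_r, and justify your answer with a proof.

x_r = -2·3^r + 4·6^(r - 1)

Computing the first terms: x_1 = -2, x_2 = 6, x_3 = 90. This suggests x_r = -2·3^r + 4·6^(r - 1).
Base case (r = 1): the formula gives -2 = -2 = x_1.
Inductive step: suppose the statement holds for some k ≥ 1, so x_k = -2·3^k + 4·6^(k - 1).
Then x_{k+1} = 6·x_k + 6·3^k = 6·(-2·3^k + 4·6^(k - 1)) + 6·3^k = -2·3^(k + 1) + 4·6^k = -2·3^(k+1) + 4·6^((k+1) - 1),
which is the claimed formula at r = k+1.
By the principle of mathematical induction, the result holds for all r ≥ 1.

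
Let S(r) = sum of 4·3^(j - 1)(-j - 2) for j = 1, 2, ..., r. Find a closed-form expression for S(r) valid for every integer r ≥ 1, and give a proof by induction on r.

S(r) = -3^r(2r + 3) + 3

We claim S(r) = -3^r(2r + 3) + 3 for all r ≥ 1.
When r = 1: S(1) = -12, and the closed form gives -12. They agree.
Suppose the result is true for r = j, so S(j) = -3^j(2j + 3) + 3.
Then S(j+1) = S(j) + (4·3^j(-j - 3)) = (-3^j(2j + 3) + 3) + (4·3^j(-j - 3)).
Simplifying, S(j+1) = -6·3^j·j - 15·3^j + 3 = -3^(j+1)(2(j+1) + 3) + 3,
which is the closed form with r = j+1.
This completes the induction.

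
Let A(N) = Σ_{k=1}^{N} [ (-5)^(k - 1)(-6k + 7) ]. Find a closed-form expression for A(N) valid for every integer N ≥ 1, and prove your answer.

A(N) = (-5)^N(N - 1) + 1

We claim A(N) = (-5)^N(N - 1) + 1 for all N ≥ 1.
For the base case N = 1: A(1) = 1, and the closed form gives 1. They agree.
Suppose the result is true for N = k, so A(k) = (-5)^k(k - 1) + 1.
Then A(k+1) = A(k) + ((-5)^k(-6k + 1)) = ((-5)^k(k - 1) + 1) + ((-5)^k(-6k + 1)).
Simplifying, A(k+1) = (-5)^(k + 1)k + 1 = (-5)^(k+1)((k+1) - 1) + 1,
which is the closed form with N = k+1.
By induction, the statement is established for all N ≥ 1.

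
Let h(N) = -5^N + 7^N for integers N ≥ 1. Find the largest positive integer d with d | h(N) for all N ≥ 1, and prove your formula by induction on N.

Computing the first values: h(1) = 2 and h(2) = 24; gcd(2, 24) = 2, so d ≤ 2.
We prove 2 | -5^N + 7^N for all N ≥ 1 by induction on N.
Base step (N = 1): h(1) = 2 = 2·(1), so 2 | h(1).
Inductive step: assume the claim holds for N = p, i.e. 2 | h(p). Then
7^{p+1} − 5^{p+1} = 7·7^p − 5·5^p = 7·(7^p − 5^p) + (2)·5^p. The first term is divisible by 2 by the inductive hypothesis, and the second term (2)·5^p is divisible by 2 since 2 | 2. Hence 2 | h(p+1).
This completes the induction.
Therefore the largest such d is 2.

d = 2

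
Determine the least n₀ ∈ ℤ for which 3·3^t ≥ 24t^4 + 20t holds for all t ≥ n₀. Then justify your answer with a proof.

At t = 10: 177147 < 240200, so the inequality fails and n₀ ≥ 11. We prove 3·3^t ≥ 24t^4 + 20t for all t ≥ 11.
When t = 11: 3·3^t = 531441 and 24t^4 + 20t = 351604, so 531441 ≥ 351604.
Suppose the result is true for t = r, so 3·3^r ≥ 24r^4 + 20r.
Then 3·3^(r + 1) = 3·(3·3^r) ≥ 3·(24r^4 + 20r).
Also, for r ≥ 11 we have 3·(24r^4 + 20r) ≥ 24(r+1)^4 + 20(r+1), since 3·(24r^4 + 20r) − (24(r+1)^4 + 20(r+1)) = 48r^4 - 96r^3 - 144r^2 - 56r - 44, which is nonnegative for all r ≥ 11.
Combining, 3·3^(r + 1) ≥ 24(r+1)^4 + 20(r+1).
By induction, the statement is established for all t ≥ 11.
Hence the smallest such n₀ is 11.

n₀ = 11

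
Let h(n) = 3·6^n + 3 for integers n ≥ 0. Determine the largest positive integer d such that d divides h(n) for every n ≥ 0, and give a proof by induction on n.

Computing the first values: h(0) = 6 and h(1) = 21; gcd(6, 21) = 3, so d ≤ 3.
We prove 3 | 3·6^n + 3 for all n ≥ 0 by induction on n.
Base step (n = 0): h(0) = 6 = 3·(2), so 3 | h(0).
Inductive step: suppose the statement holds for some j ≥ 0, i.e. 3 | h(j). Then
h(j+1) = 3·6^(j+1) + 3 = 6·(3·6^j + 3) - 15 = 6·h(j) - 15. The first term is divisible by 3 by the inductive hypothesis, and -15 is divisible by 3. Hence 3 | h(j+1).
By the principle of mathematical induction, the result holds for all n ≥ 0.
Therefore the largest such d is 3.

d = 3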